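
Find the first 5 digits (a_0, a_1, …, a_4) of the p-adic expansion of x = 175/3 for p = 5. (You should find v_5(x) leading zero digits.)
(a_0, …, a_4) = (0, 0, 4, 3, 1)

v_5(175/3) = 2, so a_0 = ... = a_1 = 0. Factor out: x = 5^2 · u with u = 7/3 a unit in ℤ_5. Expand u iteratively via a_{v+i} = u_i mod 5, u_{i+1} = (u_i − a_{v+i})/5:
  u_0 = 7/3;  a_2 = 4;  u_1 = (u_0 − 4)/5 = -1/3
  u_1 = -1/3;  a_3 = 3;  u_2 = (u_1 − 3)/5 = -2/3
  u_2 = -2/3;  a_4 = 1;  u_3 = (u_2 − 1)/5 = -1/3
Digits: (0, 0, 4, 3, 1).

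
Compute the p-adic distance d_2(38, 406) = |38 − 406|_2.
d_2(38, 406) = 1/16

Step 1 — x − y = 38 − 406 = -368. Step 2 — v_2(-368) = 4 (factor: -368 = −(2^4 · 23); the sign does not affect v_p). Step 3 — |x − y|_2 = 2^{-4} = 1/16.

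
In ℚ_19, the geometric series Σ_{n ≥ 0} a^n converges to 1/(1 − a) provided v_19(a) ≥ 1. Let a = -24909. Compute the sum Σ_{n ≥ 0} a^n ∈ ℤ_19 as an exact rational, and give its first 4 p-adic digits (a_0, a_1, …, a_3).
Σ a^n = 1/(1 − a) = 1/24910;  first 4 digits = (1, 0, 7, 15)

v_19(a) = 2 ≥ 1, so the series converges in ℤ_19 to 1/(1 − a) = 1/(1 − (-24909)) = 1/24910. Expand this rational in ℤ_19: compute digits iteratively via d_i = x_i mod 19, x_{i+1} = (x_i − d_i)/19. The first 4 digits are (1, 0, 7, 15).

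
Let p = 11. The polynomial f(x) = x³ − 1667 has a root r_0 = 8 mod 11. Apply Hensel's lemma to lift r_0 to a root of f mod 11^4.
r_3 = 602 (mod 14641)

Hensel: r_{i+1} = r_i − f(r_i)/f′(r_i) mod 11^{i+2}, where f′(x) = 3x². Iterate:
  r_0 = 8 (mod 11)
  r_1 = 118 (mod 121)
  r_2 = 602 (mod 1331)
  r_3 = 602 (mod 14641)
Final: r = 602 with f(r) ≡ 0 mod 11^4.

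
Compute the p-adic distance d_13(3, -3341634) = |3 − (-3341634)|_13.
d_13(3, -3341634) = 1/371293

Step 1 — x − y = 3 − (-3341634) = 3341637. Step 2 — v_13(3341637) = 5 (factor: 3341637 = (13^5 · 9); the sign does not affect v_p). Step 3 — |x − y|_13 = 13^{-5} = 1/371293.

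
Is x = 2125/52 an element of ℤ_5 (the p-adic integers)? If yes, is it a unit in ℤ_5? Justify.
x ∈ ℤ_5 but not a unit; v_5(x) = 3 > 0

ℤ_5 = {x ∈ ℚ_5 : v_5(x) ≥ 0} and ℤ_5^× = {x ∈ ℤ_5 : v_5(x) = 0}. Here v_5(2125/52) = v_5(num) − v_5(den) = 3; compare against these criteria.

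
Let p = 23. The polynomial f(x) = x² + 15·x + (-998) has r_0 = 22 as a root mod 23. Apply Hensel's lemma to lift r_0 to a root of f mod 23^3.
r_2 = 6140 (mod 12167)

Hensel: r_{i+1} = r_i − f(r_i)·(f′(r_i))^{-1} mod 23^{i+2}, f′(x) = 2x + 15. Iterate:
  r_0 = 22 (mod 23)
  r_1 = 321 (mod 529)
  r_2 = 6140 (mod 12167)
Final: r = 6140 satisfies f(r) ≡ 0 mod 23^3.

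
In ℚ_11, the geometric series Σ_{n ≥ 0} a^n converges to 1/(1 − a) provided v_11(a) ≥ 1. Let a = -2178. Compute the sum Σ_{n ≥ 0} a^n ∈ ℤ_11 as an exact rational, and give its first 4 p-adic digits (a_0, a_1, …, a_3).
Σ a^n = 1/(1 − a) = 1/2179;  first 4 digits = (1, 0, 4, 9)

v_11(a) = 2 ≥ 1, so the series converges in ℤ_11 to 1/(1 − a) = 1/(1 − (-2178)) = 1/2179. Expand this rational in ℤ_11: compute digits iteratively via d_i = x_i mod 11, x_{i+1} = (x_i − d_i)/11. The first 4 digits are (1, 0, 4, 9).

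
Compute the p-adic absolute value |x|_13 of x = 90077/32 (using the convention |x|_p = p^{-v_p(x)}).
|90077/32|_13 = 1/2197

Step 1 — compute v_13(x) by factoring powers of 13 out of the numerator and denominator: v_13(90077/32) = 3. Step 2 — apply |x|_p = p^{-v_p(x)} = 13^{-3} = 1/2197.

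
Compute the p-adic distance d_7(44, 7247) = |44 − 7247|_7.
d_7(44, 7247) = 1/2401

Step 1 — x − y = 44 − 7247 = -7203. Step 2 — v_7(-7203) = 4 (factor: -7203 = −(7^4 · 3); the sign does not affect v_p). Step 3 — |x − y|_7 = 7^{-4} = 1/2401.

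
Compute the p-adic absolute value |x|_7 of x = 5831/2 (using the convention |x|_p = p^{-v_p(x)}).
|5831/2|_7 = 1/343

Step 1 — compute v_7(x) by factoring powers of 7 out of the numerator and denominator: v_7(5831/2) = 3. Step 2 — apply |x|_p = p^{-v_p(x)} = 7^{-3} = 1/343.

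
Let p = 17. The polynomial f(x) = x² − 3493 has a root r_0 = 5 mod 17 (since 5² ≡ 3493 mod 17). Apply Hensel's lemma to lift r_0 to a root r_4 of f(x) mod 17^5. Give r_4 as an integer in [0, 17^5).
r_4 = 601703 (mod 1419857)

Hensel's recurrence: r_{i+1} = r_i − f(r_i)·(f′(r_i))^{-1} mod 17^{i+2}, with f′(x) = 2x. Iterate:
  r_0 = 5 (mod 17)
  r_1 = 5 (mod 289)
  r_2 = 2317 (mod 4913)
  r_3 = 17056 (mod 83521)
  r_4 = 601703 (mod 1419857)
Final: r_4 = 601703, and one checks f(r_4) ≡ 0 mod 17^5.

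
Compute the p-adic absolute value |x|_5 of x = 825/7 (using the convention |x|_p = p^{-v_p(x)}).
|825/7|_5 = 1/25

Step 1 — compute v_5(x) by factoring powers of 5 out of the numerator and denominator: v_5(825/7) = 2. Step 2 — apply |x|_p = p^{-v_p(x)} = 5^{-2} = 1/25.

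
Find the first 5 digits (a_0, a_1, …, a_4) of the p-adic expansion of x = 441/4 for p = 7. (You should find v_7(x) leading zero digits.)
(a_0, …, a_4) = (0, 0, 4, 5, 1)

v_7(441/4) = 2, so a_0 = ... = a_1 = 0. Factor out: x = 7^2 · u with u = 9/4 a unit in ℤ_7. Expand u iteratively via a_{v+i} = u_i mod 7, u_{i+1} = (u_i − a_{v+i})/7:
  u_0 = 9/4;  a_2 = 4;  u_1 = (u_0 − 4)/7 = -1/4
  u_1 = -1/4;  a_3 = 5;  u_2 = (u_1 − 5)/7 = -3/4
  u_2 = -3/4;  a_4 = 1;  u_3 = (u_2 − 1)/7 = -1/4
Digits: (0, 0, 4, 5, 1).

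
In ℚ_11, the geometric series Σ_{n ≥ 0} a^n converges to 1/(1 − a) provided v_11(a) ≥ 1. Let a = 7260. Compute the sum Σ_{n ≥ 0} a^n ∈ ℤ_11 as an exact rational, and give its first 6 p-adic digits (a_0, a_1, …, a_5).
Σ a^n = 1/(1 − a) = -1/7259;  first 6 digits = (1, 0, 5, 5, 3, 8)

v_11(a) = 2 ≥ 1, so the series converges in ℤ_11 to 1/(1 − a) = 1/(1 − 7260) = -1/7259. Expand this rational in ℤ_11: compute digits iteratively via d_i = x_i mod 11, x_{i+1} = (x_i − d_i)/11. The first 6 digits are (1, 0, 5, 5, 3, 8).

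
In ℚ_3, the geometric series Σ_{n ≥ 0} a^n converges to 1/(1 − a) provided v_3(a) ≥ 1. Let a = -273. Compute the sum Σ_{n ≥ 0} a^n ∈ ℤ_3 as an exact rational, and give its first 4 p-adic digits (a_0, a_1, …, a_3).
Σ a^n = 1/(1 − a) = 1/274;  first 4 digits = (1, 2, 0, 1)

v_3(a) = 1 ≥ 1, so the series converges in ℤ_3 to 1/(1 − a) = 1/(1 − (-273)) = 1/274. Expand this rational in ℤ_3: compute digits iteratively via d_i = x_i mod 3, x_{i+1} = (x_i − d_i)/3. The first 4 digits are (1, 2, 0, 1).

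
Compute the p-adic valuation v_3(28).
v_3(28) = 0

v_3(n) is the largest exponent k such that 3^k divides n. Factor out: 28 = 3^0 · 28. (Sign doesn't affect v_p.) So v_3(28) = 0.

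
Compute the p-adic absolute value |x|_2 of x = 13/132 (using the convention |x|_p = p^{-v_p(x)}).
|13/132|_2 = 4

Step 1 — compute v_2(x) by factoring powers of 2 out of the numerator and denominator: v_2(13/132) = -2. Step 2 — apply |x|_p = p^{-v_p(x)} = 2^{2} = 4.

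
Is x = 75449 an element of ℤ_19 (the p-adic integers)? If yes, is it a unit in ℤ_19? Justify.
x ∈ ℤ_19 but not a unit; v_19(x) = 3 > 0

ℤ_19 = {x ∈ ℚ_19 : v_19(x) ≥ 0} and ℤ_19^× = {x ∈ ℤ_19 : v_19(x) = 0}. Here v_19(75449) = v_19(num) − v_19(den) = 3; compare against these criteria.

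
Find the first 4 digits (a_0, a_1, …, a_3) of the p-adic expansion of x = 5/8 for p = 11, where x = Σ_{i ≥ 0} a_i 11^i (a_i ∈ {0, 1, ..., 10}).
(a_0, …, a_3) = (2, 4, 1, 4)

v_11(5/8) = 0 (numerator and denominator both coprime to 11), so x ∈ ℤ_11^×. Compute digits iteratively via a_i = x_i mod 11, x_{i+1} = (x_i − a_i)/11, with x_0 = x:
  x_0 = 5/8;  a_0 = 2;  x_1 = (x_0 − 2)/11 = -1/8
  x_1 = -1/8;  a_1 = 4;  x_2 = (x_1 − 4)/11 = -3/8
  x_2 = -3/8;  a_2 = 1;  x_3 = (x_2 − 1)/11 = -1/8
  x_3 = -1/8;  a_3 = 4;  x_4 = (x_3 − 4)/11 = -3/8
Digits: (2, 4, 1, 4).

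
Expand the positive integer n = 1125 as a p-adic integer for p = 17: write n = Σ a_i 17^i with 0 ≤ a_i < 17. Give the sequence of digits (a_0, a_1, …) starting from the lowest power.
(a_0, a_1, …) = (3, 15, 3)

Repeated division by 17 gives the digits low-to-high: 1125 = 3 + 15·17^1 + 3·17^2. Digit sequence: (3, 15, 3).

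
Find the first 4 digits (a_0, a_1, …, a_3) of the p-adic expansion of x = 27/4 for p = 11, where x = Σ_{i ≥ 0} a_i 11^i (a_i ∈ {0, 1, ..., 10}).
(a_0, …, a_3) = (4, 3, 8, 2)

v_11(27/4) = 0 (numerator and denominator both coprime to 11), so x ∈ ℤ_11^×. Compute digits iteratively via a_i = x_i mod 11, x_{i+1} = (x_i − a_i)/11, with x_0 = x:
  x_0 = 27/4;  a_0 = 4;  x_1 = (x_0 − 4)/11 = 1/4
  x_1 = 1/4;  a_1 = 3;  x_2 = (x_1 − 3)/11 = -1/4
  x_2 = -1/4;  a_2 = 8;  x_3 = (x_2 − 8)/11 = -3/4
  x_3 = -3/4;  a_3 = 2;  x_4 = (x_3 − 2)/11 = -1/4
Digits: (4, 3, 8, 2).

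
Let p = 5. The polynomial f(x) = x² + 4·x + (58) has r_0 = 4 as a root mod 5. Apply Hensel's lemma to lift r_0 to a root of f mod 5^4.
r_3 = 484 (mod 625)

Hensel: r_{i+1} = r_i − f(r_i)·(f′(r_i))^{-1} mod 5^{i+2}, f′(x) = 2x + 4. Iterate:
  r_0 = 4 (mod 5)
  r_1 = 9 (mod 25)
  r_2 = 109 (mod 125)
  r_3 = 484 (mod 625)
Final: r = 484 satisfies f(r) ≡ 0 mod 5^4.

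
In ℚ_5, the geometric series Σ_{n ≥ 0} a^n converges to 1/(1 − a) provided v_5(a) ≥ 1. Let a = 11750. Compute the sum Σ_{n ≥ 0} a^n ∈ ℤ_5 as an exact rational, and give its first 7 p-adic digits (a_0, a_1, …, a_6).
Σ a^n = 1/(1 − a) = -1/11749;  first 7 digits = (1, 0, 0, 4, 3, 3, 1)

v_5(a) = 3 ≥ 1, so the series converges in ℤ_5 to 1/(1 − a) = 1/(1 − 11750) = -1/11749. Expand this rational in ℤ_5: compute digits iteratively via d_i = x_i mod 5, x_{i+1} = (x_i − d_i)/5. The first 7 digits are (1, 0, 0, 4, 3, 3, 1).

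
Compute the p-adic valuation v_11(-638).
v_11(-638) = 1

v_11(n) is the largest exponent k such that 11^k divides n. Factor out: -638 = -11^1 · 58. (Sign doesn't affect v_p.) So v_11(-638) = 1.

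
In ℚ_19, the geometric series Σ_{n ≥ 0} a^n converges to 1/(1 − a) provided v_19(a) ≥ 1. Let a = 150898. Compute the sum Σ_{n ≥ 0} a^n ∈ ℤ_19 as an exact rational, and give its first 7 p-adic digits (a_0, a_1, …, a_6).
Σ a^n = 1/(1 − a) = -1/150897;  first 7 digits = (1, 0, 0, 3, 1, 0, 9)

v_19(a) = 3 ≥ 1, so the series converges in ℤ_19 to 1/(1 − a) = 1/(1 − 150898) = -1/150897. Expand this rational in ℤ_19: compute digits iteratively via d_i = x_i mod 19, x_{i+1} = (x_i − d_i)/19. The first 7 digits are (1, 0, 0, 3, 1, 0, 9).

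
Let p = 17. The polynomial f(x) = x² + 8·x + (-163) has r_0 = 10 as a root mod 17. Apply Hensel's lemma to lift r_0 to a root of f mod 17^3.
r_2 = 2373 (mod 4913)

Hensel: r_{i+1} = r_i − f(r_i)·(f′(r_i))^{-1} mod 17^{i+2}, f′(x) = 2x + 8. Iterate:
  r_0 = 10 (mod 17)
  r_1 = 61 (mod 289)
  r_2 = 2373 (mod 4913)
Final: r = 2373 satisfies f(r) ≡ 0 mod 17^3.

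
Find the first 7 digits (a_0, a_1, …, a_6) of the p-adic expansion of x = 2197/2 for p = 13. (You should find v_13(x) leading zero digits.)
(a_0, …, a_6) = (0, 0, 0, 7, 6, 6, 6)

v_13(2197/2) = 3, so a_0 = ... = a_2 = 0. Factor out: x = 13^3 · u with u = 1/2 a unit in ℤ_13. Expand u iteratively via a_{v+i} = u_i mod 13, u_{i+1} = (u_i − a_{v+i})/13:
  u_0 = 1/2;  a_3 = 7;  u_1 = (u_0 − 7)/13 = -1/2
  u_1 = -1/2;  a_4 = 6;  u_2 = (u_1 − 6)/13 = -1/2
  u_2 = -1/2;  a_5 = 6;  u_3 = (u_2 − 6)/13 = -1/2
  u_3 = -1/2;  a_6 = 6;  u_4 = (u_3 − 6)/13 = -1/2
Digits: (0, 0, 0, 7, 6, 6, 6).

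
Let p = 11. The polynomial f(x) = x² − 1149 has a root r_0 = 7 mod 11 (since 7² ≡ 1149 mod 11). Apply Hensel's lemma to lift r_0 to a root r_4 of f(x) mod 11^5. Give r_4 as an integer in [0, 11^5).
r_4 = 898 (mod 161051)

Hensel's recurrence: r_{i+1} = r_i − f(r_i)·(f′(r_i))^{-1} mod 11^{i+2}, with f′(x) = 2x. Iterate:
  r_0 = 7 (mod 11)
  r_1 = 51 (mod 121)
  r_2 = 898 (mod 1331)
  r_3 = 898 (mod 14641)
  r_4 = 898 (mod 161051)
Final: r_4 = 898, and one checks f(r_4) ≡ 0 mod 11^5.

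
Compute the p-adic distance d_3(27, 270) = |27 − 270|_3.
d_3(27, 270) = 1/243

Step 1 — x − y = 27 − 270 = -243. Step 2 — v_3(-243) = 5 (factor: -243 = −(3^5 · 1); the sign does not affect v_p). Step 3 — |x − y|_3 = 3^{-5} = 1/243.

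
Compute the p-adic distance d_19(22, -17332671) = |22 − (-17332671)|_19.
d_19(22, -17332671) = 1/2476099

Step 1 — x − y = 22 − (-17332671) = 17332693. Step 2 — v_19(17332693) = 5 (factor: 17332693 = (19^5 · 7); the sign does not affect v_p). Step 3 — |x − y|_19 = 19^{-5} = 1/2476099.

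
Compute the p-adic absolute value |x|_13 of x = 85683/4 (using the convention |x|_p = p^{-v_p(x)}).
|85683/4|_13 = 1/28561

Step 1 — compute v_13(x) by factoring powers of 13 out of the numerator and denominator: v_13(85683/4) = 4. Step 2 — apply |x|_p = p^{-v_p(x)} = 13^{-4} = 1/28561.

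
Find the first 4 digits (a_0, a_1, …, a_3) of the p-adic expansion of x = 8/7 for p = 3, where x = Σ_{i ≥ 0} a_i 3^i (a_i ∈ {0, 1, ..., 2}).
(a_0, …, a_3) = (2, 1, 0, 2)

v_3(8/7) = 0 (numerator and denominator both coprime to 3), so x ∈ ℤ_3^×. Compute digits iteratively via a_i = x_i mod 3, x_{i+1} = (x_i − a_i)/3, with x_0 = x:
  x_0 = 8/7;  a_0 = 2;  x_1 = (x_0 − 2)/3 = -2/7
  x_1 = -2/7;  a_1 = 1;  x_2 = (x_1 − 1)/3 = -3/7
  x_2 = -3/7;  a_2 = 0;  x_3 = (x_2 − 0)/3 = -1/7
  x_3 = -1/7;  a_3 = 2;  x_4 = (x_3 − 2)/3 = -5/7
Digits: (2, 1, 0, 2).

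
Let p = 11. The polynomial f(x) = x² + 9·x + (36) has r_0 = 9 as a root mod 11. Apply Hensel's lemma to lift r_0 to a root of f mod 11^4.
r_3 = 13715 (mod 14641)

Hensel: r_{i+1} = r_i − f(r_i)·(f′(r_i))^{-1} mod 11^{i+2}, f′(x) = 2x + 9. Iterate:
  r_0 = 9 (mod 11)
  r_1 = 42 (mod 121)
  r_2 = 405 (mod 1331)
  r_3 = 13715 (mod 14641)
Final: r = 13715 satisfies f(r) ≡ 0 mod 11^4.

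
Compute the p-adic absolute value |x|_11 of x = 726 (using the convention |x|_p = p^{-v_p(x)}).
|726|_11 = 1/121

Step 1 — compute v_11(x) by factoring powers of 11 out of the numerator and denominator: v_11(726) = 2. Step 2 — apply |x|_p = p^{-v_p(x)} = 11^{-2} = 1/121.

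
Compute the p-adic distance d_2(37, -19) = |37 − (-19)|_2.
d_2(37, -19) = 1/8

Step 1 — x − y = 37 − (-19) = 56. Step 2 — v_2(56) = 3 (factor: 56 = (2^3 · 7); the sign does not affect v_p). Step 3 — |x − y|_2 = 2^{-3} = 1/8.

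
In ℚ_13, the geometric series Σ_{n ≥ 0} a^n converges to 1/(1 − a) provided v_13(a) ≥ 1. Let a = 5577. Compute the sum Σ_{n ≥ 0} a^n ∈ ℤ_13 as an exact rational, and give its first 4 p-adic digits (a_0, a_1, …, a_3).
Σ a^n = 1/(1 − a) = -1/5576;  first 4 digits = (1, 0, 7, 2)

v_13(a) = 2 ≥ 1, so the series converges in ℤ_13 to 1/(1 − a) = 1/(1 − 5577) = -1/5576. Expand this rational in ℤ_13: compute digits iteratively via d_i = x_i mod 13, x_{i+1} = (x_i − d_i)/13. The first 4 digits are (1, 0, 7, 2).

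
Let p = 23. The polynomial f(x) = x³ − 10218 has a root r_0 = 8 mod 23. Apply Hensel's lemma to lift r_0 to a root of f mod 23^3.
r_2 = 2147 (mod 12167)

Hensel: r_{i+1} = r_i − f(r_i)/f′(r_i) mod 23^{i+2}, where f′(x) = 3x². Iterate:
  r_0 = 8 (mod 23)
  r_1 = 31 (mod 529)
  r_2 = 2147 (mod 12167)
Final: r = 2147 with f(r) ≡ 0 mod 23^3.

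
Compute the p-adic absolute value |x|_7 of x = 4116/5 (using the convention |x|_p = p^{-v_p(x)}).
|4116/5|_7 = 1/343

Step 1 — compute v_7(x) by factoring powers of 7 out of the numerator and denominator: v_7(4116/5) = 3. Step 2 — apply |x|_p = p^{-v_p(x)} = 7^{-3} = 1/343.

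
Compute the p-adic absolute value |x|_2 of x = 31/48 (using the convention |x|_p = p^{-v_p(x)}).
|31/48|_2 = 16

Step 1 — compute v_2(x) by factoring powers of 2 out of the numerator and denominator: v_2(31/48) = -4. Step 2 — apply |x|_p = p^{-v_p(x)} = 2^{4} = 16.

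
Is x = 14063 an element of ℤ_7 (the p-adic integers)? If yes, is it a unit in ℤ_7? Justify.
x ∈ ℤ_7 but not a unit; v_7(x) = 3 > 0

ℤ_7 = {x ∈ ℚ_7 : v_7(x) ≥ 0} and ℤ_7^× = {x ∈ ℤ_7 : v_7(x) = 0}. Here v_7(14063) = v_7(num) − v_7(den) = 3; compare against these criteria.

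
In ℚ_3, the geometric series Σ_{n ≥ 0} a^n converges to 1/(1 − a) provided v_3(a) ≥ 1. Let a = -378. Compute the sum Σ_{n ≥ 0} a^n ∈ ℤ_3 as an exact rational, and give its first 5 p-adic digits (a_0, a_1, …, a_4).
Σ a^n = 1/(1 − a) = 1/379;  first 5 digits = (1, 0, 0, 1, 1)

v_3(a) = 3 ≥ 1, so the series converges in ℤ_3 to 1/(1 − a) = 1/(1 − (-378)) = 1/379. Expand this rational in ℤ_3: compute digits iteratively via d_i = x_i mod 3, x_{i+1} = (x_i − d_i)/3. The first 5 digits are (1, 0, 0, 1, 1).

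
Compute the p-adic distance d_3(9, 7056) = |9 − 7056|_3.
d_3(9, 7056) = 1/243

Step 1 — x − y = 9 − 7056 = -7047. Step 2 — v_3(-7047) = 5 (factor: -7047 = −(3^5 · 29); the sign does not affect v_p). Step 3 — |x − y|_3 = 3^{-5} = 1/243.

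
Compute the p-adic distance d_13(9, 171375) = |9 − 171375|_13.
d_13(9, 171375) = 1/28561

Step 1 — x − y = 9 − 171375 = -171366. Step 2 — v_13(-171366) = 4 (factor: -171366 = −(13^4 · 6); the sign does not affect v_p). Step 3 — |x − y|_13 = 13^{-4} = 1/28561.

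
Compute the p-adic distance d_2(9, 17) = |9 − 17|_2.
d_2(9, 17) = 1/8

Step 1 — x − y = 9 − 17 = -8. Step 2 — v_2(-8) = 3 (factor: -8 = −(2^3 · 1); the sign does not affect v_p). Step 3 — |x − y|_2 = 2^{-3} = 1/8.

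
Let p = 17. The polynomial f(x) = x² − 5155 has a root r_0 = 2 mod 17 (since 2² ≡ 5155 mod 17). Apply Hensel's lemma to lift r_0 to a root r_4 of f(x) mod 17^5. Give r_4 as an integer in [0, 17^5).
r_4 = 837150 (mod 1419857)

Hensel's recurrence: r_{i+1} = r_i − f(r_i)·(f′(r_i))^{-1} mod 17^{i+2}, with f′(x) = 2x. Iterate:
  r_0 = 2 (mod 17)
  r_1 = 206 (mod 289)
  r_2 = 1940 (mod 4913)
  r_3 = 1940 (mod 83521)
  r_4 = 837150 (mod 1419857)
Final: r_4 = 837150, and one checks f(r_4) ≡ 0 mod 17^5.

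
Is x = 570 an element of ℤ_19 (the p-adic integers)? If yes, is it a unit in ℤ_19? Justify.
x ∈ ℤ_19 but not a unit; v_19(x) = 1 > 0

ℤ_19 = {x ∈ ℚ_19 : v_19(x) ≥ 0} and ℤ_19^× = {x ∈ ℤ_19 : v_19(x) = 0}. Here v_19(570) = v_19(num) − v_19(den) = 1; compare against these criteria.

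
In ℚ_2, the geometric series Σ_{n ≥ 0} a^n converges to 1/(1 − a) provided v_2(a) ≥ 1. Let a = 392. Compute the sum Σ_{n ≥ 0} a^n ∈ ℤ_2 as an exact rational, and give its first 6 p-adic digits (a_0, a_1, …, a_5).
Σ a^n = 1/(1 − a) = -1/391;  first 6 digits = (1, 0, 0, 1, 0, 0)

v_2(a) = 3 ≥ 1, so the series converges in ℤ_2 to 1/(1 − a) = 1/(1 − 392) = -1/391. Expand this rational in ℤ_2: compute digits iteratively via d_i = x_i mod 2, x_{i+1} = (x_i − d_i)/2. The first 6 digits are (1, 0, 0, 1, 0, 0).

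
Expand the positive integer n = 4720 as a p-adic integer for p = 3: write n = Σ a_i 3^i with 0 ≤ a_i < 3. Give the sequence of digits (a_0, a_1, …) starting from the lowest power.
(a_0, a_1, …) = (1, 1, 2, 0, 1, 1, 0, 2)

Repeated division by 3 gives the digits low-to-high: 4720 = 1 + 1·3^1 + 2·3^2 + 1·3^4 + 1·3^5 + 2·3^7. Digit sequence: (1, 1, 2, 0, 1, 1, 0, 2).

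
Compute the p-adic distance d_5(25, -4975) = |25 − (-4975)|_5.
d_5(25, -4975) = 1/625

Step 1 — x − y = 25 − (-4975) = 5000. Step 2 — v_5(5000) = 4 (factor: 5000 = (5^4 · 8); the sign does not affect v_p). Step 3 — |x − y|_5 = 5^{-4} = 1/625.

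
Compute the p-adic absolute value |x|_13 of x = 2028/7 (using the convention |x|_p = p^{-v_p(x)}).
|2028/7|_13 = 1/169

Step 1 — compute v_13(x) by factoring powers of 13 out of the numerator and denominator: v_13(2028/7) = 2. Step 2 — apply |x|_p = p^{-v_p(x)} = 13^{-2} = 1/169.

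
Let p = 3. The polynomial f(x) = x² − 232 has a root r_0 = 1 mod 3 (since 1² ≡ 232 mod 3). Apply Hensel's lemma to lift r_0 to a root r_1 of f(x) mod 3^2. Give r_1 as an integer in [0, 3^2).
r_1 = 4 (mod 9)

Hensel's recurrence: r_{i+1} = r_i − f(r_i)·(f′(r_i))^{-1} mod 3^{i+2}, with f′(x) = 2x. Iterate:
  r_0 = 1 (mod 3)
  r_1 = 4 (mod 9)
Final: r_1 = 4, and one checks f(r_1) ≡ 0 mod 3^2.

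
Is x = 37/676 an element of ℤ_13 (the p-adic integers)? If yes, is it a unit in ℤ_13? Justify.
x ∉ ℤ_13 (v_13(x) = -2 < 0)

ℤ_13 = {x ∈ ℚ_13 : v_13(x) ≥ 0} and ℤ_13^× = {x ∈ ℤ_13 : v_13(x) = 0}. Here v_13(37/676) = v_13(num) − v_13(den) = -2; compare against these criteria.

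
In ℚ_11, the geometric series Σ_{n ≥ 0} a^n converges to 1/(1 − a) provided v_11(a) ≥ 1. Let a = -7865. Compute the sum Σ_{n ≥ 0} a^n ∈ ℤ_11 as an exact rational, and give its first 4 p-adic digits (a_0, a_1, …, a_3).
Σ a^n = 1/(1 − a) = 1/7866;  first 4 digits = (1, 0, 1, 5)

v_11(a) = 2 ≥ 1, so the series converges in ℤ_11 to 1/(1 − a) = 1/(1 − (-7865)) = 1/7866. Expand this rational in ℤ_11: compute digits iteratively via d_i = x_i mod 11, x_{i+1} = (x_i − d_i)/11. The first 4 digits are (1, 0, 1, 5).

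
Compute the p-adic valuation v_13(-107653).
v_13(-107653) = 3

v_13(n) is the largest exponent k such that 13^k divides n. Factor out: -107653 = -13^3 · 49. (Sign doesn't affect v_p.) So v_13(-107653) = 3.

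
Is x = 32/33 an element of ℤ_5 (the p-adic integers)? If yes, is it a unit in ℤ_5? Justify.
x ∈ ℤ_5^× (unit); v_5(x) = 0

ℤ_5 = {x ∈ ℚ_5 : v_5(x) ≥ 0} and ℤ_5^× = {x ∈ ℤ_5 : v_5(x) = 0}. Here v_5(32/33) = v_5(num) − v_5(den) = 0; compare against these criteria.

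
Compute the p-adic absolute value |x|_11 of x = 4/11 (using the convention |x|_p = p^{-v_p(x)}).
|4/11|_11 = 11

Step 1 — compute v_11(x) by factoring powers of 11 out of the numerator and denominator: v_11(4/11) = -1. Step 2 — apply |x|_p = p^{-v_p(x)} = 11^{1} = 11.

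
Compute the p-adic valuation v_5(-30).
v_5(-30) = 1

v_5(n) is the largest exponent k such that 5^k divides n. Factor out: -30 = -5^1 · 6. (Sign doesn't affect v_p.) So v_5(-30) = 1.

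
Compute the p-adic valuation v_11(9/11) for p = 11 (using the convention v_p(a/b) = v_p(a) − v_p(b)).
v_11(9/11) = -1

Factor powers of 11 from the numerator and denominator of the reduced fraction: 9 = 11^0 · 9 and 11 = 11^1 · 1. Apply v_p(a/b) = v_p(a) − v_p(b): v_11(9/11) = 0 − 1 = -1.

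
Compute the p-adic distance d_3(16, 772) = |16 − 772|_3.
d_3(16, 772) = 1/27

Step 1 — x − y = 16 − 772 = -756. Step 2 — v_3(-756) = 3 (factor: -756 = −(3^3 · 28); the sign does not affect v_p). Step 3 — |x − y|_3 = 3^{-3} = 1/27.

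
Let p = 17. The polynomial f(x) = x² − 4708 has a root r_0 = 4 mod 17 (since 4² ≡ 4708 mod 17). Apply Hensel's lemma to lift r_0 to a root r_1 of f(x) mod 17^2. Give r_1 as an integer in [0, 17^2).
r_1 = 157 (mod 289)

Hensel's recurrence: r_{i+1} = r_i − f(r_i)·(f′(r_i))^{-1} mod 17^{i+2}, with f′(x) = 2x. Iterate:
  r_0 = 4 (mod 17)
  r_1 = 157 (mod 289)
Final: r_1 = 157, and one checks f(r_1) ≡ 0 mod 17^2.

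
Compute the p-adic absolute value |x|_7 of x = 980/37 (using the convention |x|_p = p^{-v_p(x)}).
|980/37|_7 = 1/49

Step 1 — compute v_7(x) by factoring powers of 7 out of the numerator and denominator: v_7(980/37) = 2. Step 2 — apply |x|_p = p^{-v_p(x)} = 7^{-2} = 1/49.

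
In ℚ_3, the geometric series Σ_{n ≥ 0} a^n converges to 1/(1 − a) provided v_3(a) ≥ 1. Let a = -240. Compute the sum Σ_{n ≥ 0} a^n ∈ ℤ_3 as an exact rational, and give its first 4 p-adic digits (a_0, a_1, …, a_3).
Σ a^n = 1/(1 − a) = 1/241;  first 4 digits = (1, 1, 1, 1)

v_3(a) = 1 ≥ 1, so the series converges in ℤ_3 to 1/(1 − a) = 1/(1 − (-240)) = 1/241. Expand this rational in ℤ_3: compute digits iteratively via d_i = x_i mod 3, x_{i+1} = (x_i − d_i)/3. The first 4 digits are (1, 1, 1, 1).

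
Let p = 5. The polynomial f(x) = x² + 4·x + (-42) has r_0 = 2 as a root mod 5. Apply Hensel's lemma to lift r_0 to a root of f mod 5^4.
r_3 = 587 (mod 625)

Hensel: r_{i+1} = r_i − f(r_i)·(f′(r_i))^{-1} mod 5^{i+2}, f′(x) = 2x + 4. Iterate:
  r_0 = 2 (mod 5)
  r_1 = 12 (mod 25)
  r_2 = 87 (mod 125)
  r_3 = 587 (mod 625)
Final: r = 587 satisfies f(r) ≡ 0 mod 5^4.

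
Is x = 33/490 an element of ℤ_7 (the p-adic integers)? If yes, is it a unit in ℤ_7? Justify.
x ∉ ℤ_7 (v_7(x) = -2 < 0)

ℤ_7 = {x ∈ ℚ_7 : v_7(x) ≥ 0} and ℤ_7^× = {x ∈ ℤ_7 : v_7(x) = 0}. Here v_7(33/490) = v_7(num) − v_7(den) = -2; compare against these criteria.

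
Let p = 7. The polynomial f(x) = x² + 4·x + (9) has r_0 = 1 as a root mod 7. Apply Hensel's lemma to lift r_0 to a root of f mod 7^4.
r_3 = 995 (mod 2401)

Hensel: r_{i+1} = r_i − f(r_i)·(f′(r_i))^{-1} mod 7^{i+2}, f′(x) = 2x + 4. Iterate:
  r_0 = 1 (mod 7)
  r_1 = 15 (mod 49)
  r_2 = 309 (mod 343)
  r_3 = 995 (mod 2401)
Final: r = 995 satisfies f(r) ≡ 0 mod 7^4.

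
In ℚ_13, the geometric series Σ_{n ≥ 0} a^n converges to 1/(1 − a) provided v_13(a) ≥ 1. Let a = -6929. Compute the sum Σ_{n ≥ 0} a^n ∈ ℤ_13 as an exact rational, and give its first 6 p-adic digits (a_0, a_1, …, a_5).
Σ a^n = 1/(1 − a) = 1/6930;  first 6 digits = (1, 0, 11, 9, 3, 12)

v_13(a) = 2 ≥ 1, so the series converges in ℤ_13 to 1/(1 − a) = 1/(1 − (-6929)) = 1/6930. Expand this rational in ℤ_13: compute digits iteratively via d_i = x_i mod 13, x_{i+1} = (x_i − d_i)/13. The first 6 digits are (1, 0, 11, 9, 3, 12).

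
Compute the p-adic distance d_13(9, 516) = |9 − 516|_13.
d_13(9, 516) = 1/169

Step 1 — x − y = 9 − 516 = -507. Step 2 — v_13(-507) = 2 (factor: -507 = −(13^2 · 3); the sign does not affect v_p). Step 3 — |x − y|_13 = 13^{-2} = 1/169.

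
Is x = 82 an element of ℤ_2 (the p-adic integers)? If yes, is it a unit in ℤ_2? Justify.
x ∈ ℤ_2 but not a unit; v_2(x) = 1 > 0

ℤ_2 = {x ∈ ℚ_2 : v_2(x) ≥ 0} and ℤ_2^× = {x ∈ ℤ_2 : v_2(x) = 0}. Here v_2(82) = v_2(num) − v_2(den) = 1; compare against these criteria.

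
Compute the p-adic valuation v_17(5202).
v_17(5202) = 2

v_17(n) is the largest exponent k such that 17^k divides n. Factor out: 5202 = 17^2 · 18. (Sign doesn't affect v_p.) So v_17(5202) = 2.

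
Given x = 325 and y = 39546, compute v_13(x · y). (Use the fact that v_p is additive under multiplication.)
v_13(12852450) = 4

v_p(x) = 1 (factor: 325 = 13^1 · 25); v_p(y) = 3 (factor: 39546 = 13^3 · 18). Additivity: v_p(xy) = v_p(x) + v_p(y) = 1 + 3 = 4. (Direct check: xy = 12852450 = 13^4 · (450).)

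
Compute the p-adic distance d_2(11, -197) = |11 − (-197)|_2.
d_2(11, -197) = 1/16

Step 1 — x − y = 11 − (-197) = 208. Step 2 — v_2(208) = 4 (factor: 208 = (2^4 · 13); the sign does not affect v_p). Step 3 — |x − y|_2 = 2^{-4} = 1/16.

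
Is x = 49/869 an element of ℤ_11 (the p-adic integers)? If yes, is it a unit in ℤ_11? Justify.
x ∉ ℤ_11 (v_11(x) = -1 < 0)

ℤ_11 = {x ∈ ℚ_11 : v_11(x) ≥ 0} and ℤ_11^× = {x ∈ ℤ_11 : v_11(x) = 0}. Here v_11(49/869) = v_11(num) − v_11(den) = -1; compare against these criteria.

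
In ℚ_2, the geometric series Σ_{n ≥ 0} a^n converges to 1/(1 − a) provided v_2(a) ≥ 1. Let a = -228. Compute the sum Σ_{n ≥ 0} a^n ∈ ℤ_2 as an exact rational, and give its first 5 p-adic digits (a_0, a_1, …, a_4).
Σ a^n = 1/(1 − a) = 1/229;  first 5 digits = (1, 0, 1, 1, 0)

v_2(a) = 2 ≥ 1, so the series converges in ℤ_2 to 1/(1 − a) = 1/(1 − (-228)) = 1/229. Expand this rational in ℤ_2: compute digits iteratively via d_i = x_i mod 2, x_{i+1} = (x_i − d_i)/2. The first 5 digits are (1, 0, 1, 1, 0).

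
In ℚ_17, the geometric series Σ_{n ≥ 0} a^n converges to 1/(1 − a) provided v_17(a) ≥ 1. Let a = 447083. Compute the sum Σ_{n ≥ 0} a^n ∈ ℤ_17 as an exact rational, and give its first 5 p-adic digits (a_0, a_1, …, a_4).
Σ a^n = 1/(1 − a) = -1/447082;  first 5 digits = (1, 0, 0, 6, 5)

v_17(a) = 3 ≥ 1, so the series converges in ℤ_17 to 1/(1 − a) = 1/(1 − 447083) = -1/447082. Expand this rational in ℤ_17: compute digits iteratively via d_i = x_i mod 17, x_{i+1} = (x_i − d_i)/17. The first 5 digits are (1, 0, 0, 6, 5).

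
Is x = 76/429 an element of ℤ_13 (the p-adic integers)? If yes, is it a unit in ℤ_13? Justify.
x ∉ ℤ_13 (v_13(x) = -1 < 0)

ℤ_13 = {x ∈ ℚ_13 : v_13(x) ≥ 0} and ℤ_13^× = {x ∈ ℤ_13 : v_13(x) = 0}. Here v_13(76/429) = v_13(num) − v_13(den) = -1; compare against these criteria.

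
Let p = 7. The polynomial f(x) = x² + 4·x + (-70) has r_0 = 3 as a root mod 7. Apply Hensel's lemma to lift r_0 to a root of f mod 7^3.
r_2 = 248 (mod 343)

Hensel: r_{i+1} = r_i − f(r_i)·(f′(r_i))^{-1} mod 7^{i+2}, f′(x) = 2x + 4. Iterate:
  r_0 = 3 (mod 7)
  r_1 = 3 (mod 49)
  r_2 = 248 (mod 343)
Final: r = 248 satisfies f(r) ≡ 0 mod 7^3.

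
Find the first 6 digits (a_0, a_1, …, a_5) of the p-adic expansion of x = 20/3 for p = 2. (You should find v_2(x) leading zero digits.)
(a_0, …, a_5) = (0, 0, 1, 1, 1, 0)

v_2(20/3) = 2, so a_0 = ... = a_1 = 0. Factor out: x = 2^2 · u with u = 5/3 a unit in ℤ_2. Expand u iteratively via a_{v+i} = u_i mod 2, u_{i+1} = (u_i − a_{v+i})/2:
  u_0 = 5/3;  a_2 = 1;  u_1 = (u_0 − 1)/2 = 1/3
  u_1 = 1/3;  a_3 = 1;  u_2 = (u_1 − 1)/2 = -1/3
  u_2 = -1/3;  a_4 = 1;  u_3 = (u_2 − 1)/2 = -2/3
  u_3 = -2/3;  a_5 = 0;  u_4 = (u_3 − 0)/2 = -1/3
Digits: (0, 0, 1, 1, 1, 0).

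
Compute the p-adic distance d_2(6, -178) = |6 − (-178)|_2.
d_2(6, -178) = 1/8

Step 1 — x − y = 6 − (-178) = 184. Step 2 — v_2(184) = 3 (factor: 184 = (2^3 · 23); the sign does not affect v_p). Step 3 — |x − y|_2 = 2^{-3} = 1/8.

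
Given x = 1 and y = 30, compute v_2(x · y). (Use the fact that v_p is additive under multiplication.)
v_2(30) = 1

v_p(x) = 0 (factor: 1 = 2^0 · 1); v_p(y) = 1 (factor: 30 = 2^1 · 15). Additivity: v_p(xy) = v_p(x) + v_p(y) = 0 + 1 = 1. (Direct check: xy = 30 = 2^1 · (15).)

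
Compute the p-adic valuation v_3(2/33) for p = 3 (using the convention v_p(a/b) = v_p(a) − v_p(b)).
v_3(2/33) = -1

Factor powers of 3 from the numerator and denominator of the reduced fraction: 2 = 3^0 · 2 and 33 = 3^1 · 11. Apply v_p(a/b) = v_p(a) − v_p(b): v_3(2/33) = 0 − 1 = -1.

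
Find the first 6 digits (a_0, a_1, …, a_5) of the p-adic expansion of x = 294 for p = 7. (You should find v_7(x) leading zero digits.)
(a_0, …, a_5) = (0, 0, 6, 0, 0, 0)

v_7(294) = 2, so a_0 = ... = a_1 = 0. Factor out: x = 7^2 · u with u = 6 a unit in ℤ_7. Expand u iteratively via a_{v+i} = u_i mod 7, u_{i+1} = (u_i − a_{v+i})/7:
  u_0 = 6;  a_2 = 6;  u_1 = (u_0 − 6)/7 = 0
  u_1 = 0;  a_3 = 0;  u_2 = (u_1 − 0)/7 = 0
  u_2 = 0;  a_4 = 0;  u_3 = (u_2 − 0)/7 = 0
  u_3 = 0;  a_5 = 0;  u_4 = (u_3 − 0)/7 = 0
Digits: (0, 0, 6, 0, 0, 0).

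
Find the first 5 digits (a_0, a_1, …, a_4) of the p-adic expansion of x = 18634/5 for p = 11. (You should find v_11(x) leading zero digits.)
(a_0, …, a_4) = (0, 0, 0, 5, 2)

v_11(18634/5) = 3, so a_0 = ... = a_2 = 0. Factor out: x = 11^3 · u with u = 14/5 a unit in ℤ_11. Expand u iteratively via a_{v+i} = u_i mod 11, u_{i+1} = (u_i − a_{v+i})/11:
  u_0 = 14/5;  a_3 = 5;  u_1 = (u_0 − 5)/11 = -1/5
  u_1 = -1/5;  a_4 = 2;  u_2 = (u_1 − 2)/11 = -1/5
Digits: (0, 0, 0, 5, 2).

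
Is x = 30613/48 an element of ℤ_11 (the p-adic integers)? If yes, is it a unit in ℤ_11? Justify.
x ∈ ℤ_11 but not a unit; v_11(x) = 3 > 0

ℤ_11 = {x ∈ ℚ_11 : v_11(x) ≥ 0} and ℤ_11^× = {x ∈ ℤ_11 : v_11(x) = 0}. Here v_11(30613/48) = v_11(num) − v_11(den) = 3; compare against these criteria.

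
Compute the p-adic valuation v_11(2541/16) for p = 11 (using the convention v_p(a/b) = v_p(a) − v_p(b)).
v_11(2541/16) = 2

Factor powers of 11 from the numerator and denominator of the reduced fraction: 2541 = 11^2 · 21 and 16 = 11^0 · 16. Apply v_p(a/b) = v_p(a) − v_p(b): v_11(2541/16) = 2 − 0 = 2.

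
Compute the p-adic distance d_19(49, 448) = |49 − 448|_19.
d_19(49, 448) = 1/19

Step 1 — x − y = 49 − 448 = -399. Step 2 — v_19(-399) = 1 (factor: -399 = −(19^1 · 21); the sign does not affect v_p). Step 3 — |x − y|_19 = 19^{-1} = 1/19.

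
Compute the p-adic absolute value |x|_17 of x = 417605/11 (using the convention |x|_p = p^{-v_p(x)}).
|417605/11|_17 = 1/83521

Step 1 — compute v_17(x) by factoring powers of 17 out of the numerator and denominator: v_17(417605/11) = 4. Step 2 — apply |x|_p = p^{-v_p(x)} = 17^{-4} = 1/83521.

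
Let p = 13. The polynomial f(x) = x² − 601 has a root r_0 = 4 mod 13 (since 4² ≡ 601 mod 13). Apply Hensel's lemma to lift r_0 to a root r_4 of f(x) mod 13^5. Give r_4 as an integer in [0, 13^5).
r_4 = 103822 (mod 371293)

Hensel's recurrence: r_{i+1} = r_i − f(r_i)·(f′(r_i))^{-1} mod 13^{i+2}, with f′(x) = 2x. Iterate:
  r_0 = 4 (mod 13)
  r_1 = 56 (mod 169)
  r_2 = 563 (mod 2197)
  r_3 = 18139 (mod 28561)
  r_4 = 103822 (mod 371293)
Final: r_4 = 103822, and one checks f(r_4) ≡ 0 mod 13^5.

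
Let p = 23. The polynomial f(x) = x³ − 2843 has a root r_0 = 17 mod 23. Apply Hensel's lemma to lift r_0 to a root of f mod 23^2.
r_1 = 86 (mod 529)

Hensel: r_{i+1} = r_i − f(r_i)/f′(r_i) mod 23^{i+2}, where f′(x) = 3x². Iterate:
  r_0 = 17 (mod 23)
  r_1 = 86 (mod 529)
Final: r = 86 with f(r) ≡ 0 mod 23^2.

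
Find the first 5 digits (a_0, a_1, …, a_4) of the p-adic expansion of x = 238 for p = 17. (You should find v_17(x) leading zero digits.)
(a_0, …, a_4) = (0, 14, 0, 0, 0)

v_17(238) = 1, so a_0 = ... = a_0 = 0. Factor out: x = 17^1 · u with u = 14 a unit in ℤ_17. Expand u iteratively via a_{v+i} = u_i mod 17, u_{i+1} = (u_i − a_{v+i})/17:
  u_0 = 14;  a_1 = 14;  u_1 = (u_0 − 14)/17 = 0
  u_1 = 0;  a_2 = 0;  u_2 = (u_1 − 0)/17 = 0
  u_2 = 0;  a_3 = 0;  u_3 = (u_2 − 0)/17 = 0
  u_3 = 0;  a_4 = 0;  u_4 = (u_3 − 0)/17 = 0
Digits: (0, 14, 0, 0, 0).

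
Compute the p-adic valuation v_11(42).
v_11(42) = 0

v_11(n) is the largest exponent k such that 11^k divides n. Factor out: 42 = 11^0 · 42. (Sign doesn't affect v_p.) So v_11(42) = 0.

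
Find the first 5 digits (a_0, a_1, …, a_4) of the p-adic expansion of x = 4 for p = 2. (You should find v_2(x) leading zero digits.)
(a_0, …, a_4) = (0, 0, 1, 0, 0)

v_2(4) = 2, so a_0 = ... = a_1 = 0. Factor out: x = 2^2 · u with u = 1 a unit in ℤ_2. Expand u iteratively via a_{v+i} = u_i mod 2, u_{i+1} = (u_i − a_{v+i})/2:
  u_0 = 1;  a_2 = 1;  u_1 = (u_0 − 1)/2 = 0
  u_1 = 0;  a_3 = 0;  u_2 = (u_1 − 0)/2 = 0
  u_2 = 0;  a_4 = 0;  u_3 = (u_2 − 0)/2 = 0
Digits: (0, 0, 1, 0, 0).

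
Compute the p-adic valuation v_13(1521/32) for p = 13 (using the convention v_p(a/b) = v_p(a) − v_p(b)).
v_13(1521/32) = 2

Factor powers of 13 from the numerator and denominator of the reduced fraction: 1521 = 13^2 · 9 and 32 = 13^0 · 32. Apply v_p(a/b) = v_p(a) − v_p(b): v_13(1521/32) = 2 − 0 = 2.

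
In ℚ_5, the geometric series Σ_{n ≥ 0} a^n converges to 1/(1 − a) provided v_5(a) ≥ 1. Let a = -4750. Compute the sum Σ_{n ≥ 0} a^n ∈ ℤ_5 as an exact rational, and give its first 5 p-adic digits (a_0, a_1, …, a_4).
Σ a^n = 1/(1 − a) = 1/4751;  first 5 digits = (1, 0, 0, 2, 2)

v_5(a) = 3 ≥ 1, so the series converges in ℤ_5 to 1/(1 − a) = 1/(1 − (-4750)) = 1/4751. Expand this rational in ℤ_5: compute digits iteratively via d_i = x_i mod 5, x_{i+1} = (x_i − d_i)/5. The first 5 digits are (1, 0, 0, 2, 2).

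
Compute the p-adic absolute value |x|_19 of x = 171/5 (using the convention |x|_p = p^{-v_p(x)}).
|171/5|_19 = 1/19

Step 1 — compute v_19(x) by factoring powers of 19 out of the numerator and denominator: v_19(171/5) = 1. Step 2 — apply |x|_p = p^{-v_p(x)} = 19^{-1} = 1/19.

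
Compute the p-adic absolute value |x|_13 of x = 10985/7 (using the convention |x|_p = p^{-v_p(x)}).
|10985/7|_13 = 1/2197

Step 1 — compute v_13(x) by factoring powers of 13 out of the numerator and denominator: v_13(10985/7) = 3. Step 2 — apply |x|_p = p^{-v_p(x)} = 13^{-3} = 1/2197.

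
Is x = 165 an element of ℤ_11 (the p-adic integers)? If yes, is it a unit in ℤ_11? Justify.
x ∈ ℤ_11 but not a unit; v_11(x) = 1 > 0

ℤ_11 = {x ∈ ℚ_11 : v_11(x) ≥ 0} and ℤ_11^× = {x ∈ ℤ_11 : v_11(x) = 0}. Here v_11(165) = v_11(num) − v_11(den) = 1; compare against these criteria.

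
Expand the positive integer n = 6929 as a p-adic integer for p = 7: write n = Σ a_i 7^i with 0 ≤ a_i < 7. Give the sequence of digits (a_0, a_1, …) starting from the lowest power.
(a_0, a_1, …) = (6, 2, 1, 6, 2)

Repeated division by 7 gives the digits low-to-high: 6929 = 6 + 2·7^1 + 1·7^2 + 6·7^3 + 2·7^4. Digit sequence: (6, 2, 1, 6, 2).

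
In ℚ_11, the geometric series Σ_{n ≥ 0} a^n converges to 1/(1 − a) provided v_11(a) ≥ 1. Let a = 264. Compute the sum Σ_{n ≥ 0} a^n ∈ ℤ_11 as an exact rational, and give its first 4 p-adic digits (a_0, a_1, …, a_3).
Σ a^n = 1/(1 − a) = -1/263;  first 4 digits = (1, 2, 6, 5)

v_11(a) = 1 ≥ 1, so the series converges in ℤ_11 to 1/(1 − a) = 1/(1 − 264) = -1/263. Expand this rational in ℤ_11: compute digits iteratively via d_i = x_i mod 11, x_{i+1} = (x_i − d_i)/11. The first 4 digits are (1, 2, 6, 5).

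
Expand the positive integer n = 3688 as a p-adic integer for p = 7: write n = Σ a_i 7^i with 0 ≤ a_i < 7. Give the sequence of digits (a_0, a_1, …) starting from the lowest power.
(a_0, a_1, …) = (6, 1, 5, 3, 1)

Repeated division by 7 gives the digits low-to-high: 3688 = 6 + 1·7^1 + 5·7^2 + 3·7^3 + 1·7^4. Digit sequence: (6, 1, 5, 3, 1).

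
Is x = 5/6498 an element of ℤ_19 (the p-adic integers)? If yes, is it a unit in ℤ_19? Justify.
x ∉ ℤ_19 (v_19(x) = -2 < 0)

ℤ_19 = {x ∈ ℚ_19 : v_19(x) ≥ 0} and ℤ_19^× = {x ∈ ℤ_19 : v_19(x) = 0}. Here v_19(5/6498) = v_19(num) − v_19(den) = -2; compare against these criteria.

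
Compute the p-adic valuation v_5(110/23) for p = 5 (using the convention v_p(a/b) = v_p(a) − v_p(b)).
v_5(110/23) = 1

Factor powers of 5 from the numerator and denominator of the reduced fraction: 110 = 5^1 · 22 and 23 = 5^0 · 23. Apply v_p(a/b) = v_p(a) − v_p(b): v_5(110/23) = 1 − 0 = 1.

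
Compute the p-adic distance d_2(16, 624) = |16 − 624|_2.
d_2(16, 624) = 1/32

Step 1 — x − y = 16 − 624 = -608. Step 2 — v_2(-608) = 5 (factor: -608 = −(2^5 · 19); the sign does not affect v_p). Step 3 — |x − y|_2 = 2^{-5} = 1/32.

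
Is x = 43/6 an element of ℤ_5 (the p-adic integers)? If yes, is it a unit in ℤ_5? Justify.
x ∈ ℤ_5^× (unit); v_5(x) = 0

ℤ_5 = {x ∈ ℚ_5 : v_5(x) ≥ 0} and ℤ_5^× = {x ∈ ℤ_5 : v_5(x) = 0}. Here v_5(43/6) = v_5(num) − v_5(den) = 0; compare against these criteria.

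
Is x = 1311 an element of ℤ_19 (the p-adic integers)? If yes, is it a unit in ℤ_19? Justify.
x ∈ ℤ_19 but not a unit; v_19(x) = 1 > 0

ℤ_19 = {x ∈ ℚ_19 : v_19(x) ≥ 0} and ℤ_19^× = {x ∈ ℤ_19 : v_19(x) = 0}. Here v_19(1311) = v_19(num) − v_19(den) = 1; compare against these criteria.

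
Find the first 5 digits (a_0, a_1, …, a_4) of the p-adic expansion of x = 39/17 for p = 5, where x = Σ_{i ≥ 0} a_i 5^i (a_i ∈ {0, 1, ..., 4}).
(a_0, …, a_4) = (2, 3, 0, 4, 3)

v_5(39/17) = 0 (numerator and denominator both coprime to 5), so x ∈ ℤ_5^×. Compute digits iteratively via a_i = x_i mod 5, x_{i+1} = (x_i − a_i)/5, with x_0 = x:
  x_0 = 39/17;  a_0 = 2;  x_1 = (x_0 − 2)/5 = 1/17
  x_1 = 1/17;  a_1 = 3;  x_2 = (x_1 − 3)/5 = -10/17
  x_2 = -10/17;  a_2 = 0;  x_3 = (x_2 − 0)/5 = -2/17
  x_3 = -2/17;  a_3 = 4;  x_4 = (x_3 − 4)/5 = -14/17
  x_4 = -14/17;  a_4 = 3;  x_5 = (x_4 − 3)/5 = -13/17
Digits: (2, 3, 0, 4, 3).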